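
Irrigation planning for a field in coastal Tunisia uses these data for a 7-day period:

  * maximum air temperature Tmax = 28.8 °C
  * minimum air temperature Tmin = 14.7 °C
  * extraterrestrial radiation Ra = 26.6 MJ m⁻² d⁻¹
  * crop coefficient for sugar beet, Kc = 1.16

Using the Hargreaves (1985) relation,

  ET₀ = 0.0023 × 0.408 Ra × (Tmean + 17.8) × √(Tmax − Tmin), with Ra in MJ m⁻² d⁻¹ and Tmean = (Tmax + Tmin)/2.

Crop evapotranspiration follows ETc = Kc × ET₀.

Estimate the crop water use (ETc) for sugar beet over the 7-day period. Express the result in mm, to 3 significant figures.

30.1 mm

Tmean = (28.8 + 14.7)/2 = 21.75 °C
0.408 Ra = 0.408 × 26.6 = 10.8528 mm/d equivalent
ET₀ = 0.0023 × 10.8528 × (21.75 + 17.8) × √14.1 = 0.0023 × 10.8528 × 39.55 × 3.7550 = 3.7070 mm/d
ETc = Kc × ET₀ = 1.16 × 3.7070 = 4.3001 mm/d
Over 7 days: 4.3001 × 7 = 30.101 mm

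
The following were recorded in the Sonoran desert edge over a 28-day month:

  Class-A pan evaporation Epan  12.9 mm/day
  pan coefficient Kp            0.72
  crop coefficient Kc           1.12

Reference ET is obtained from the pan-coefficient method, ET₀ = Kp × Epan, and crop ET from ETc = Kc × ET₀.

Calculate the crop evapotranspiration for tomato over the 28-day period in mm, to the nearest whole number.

291 mm

ET₀ = 0.72 × 12.9 = 9.2880 mm/d
ETc = Kc × ET₀ = 1.12 × 9.2880 = 10.4026 mm/d
Over 28 days: 10.4026 × 28 = 291.273 mm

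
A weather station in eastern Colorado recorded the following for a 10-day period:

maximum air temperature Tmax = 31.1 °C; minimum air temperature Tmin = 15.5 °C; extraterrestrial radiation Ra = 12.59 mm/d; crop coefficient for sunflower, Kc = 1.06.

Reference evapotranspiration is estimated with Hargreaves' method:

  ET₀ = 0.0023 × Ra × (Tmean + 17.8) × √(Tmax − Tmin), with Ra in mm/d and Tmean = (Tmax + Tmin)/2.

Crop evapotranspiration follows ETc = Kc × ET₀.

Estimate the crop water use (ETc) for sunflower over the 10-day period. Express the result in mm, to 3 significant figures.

Tmean = (31.1 + 15.5)/2 = 23.30 °C
ET₀ = 0.0023 × 12.59 × (23.30 + 17.8) × √15.6 = 0.0023 × 12.59 × 41.10 × 3.9497 = 4.7007 mm/d
ETc = Kc × ET₀ = 1.06 × 4.7007 = 4.9827 mm/d
Over 10 days: 4.9827 × 10 = 49.827 mm

49.8 mm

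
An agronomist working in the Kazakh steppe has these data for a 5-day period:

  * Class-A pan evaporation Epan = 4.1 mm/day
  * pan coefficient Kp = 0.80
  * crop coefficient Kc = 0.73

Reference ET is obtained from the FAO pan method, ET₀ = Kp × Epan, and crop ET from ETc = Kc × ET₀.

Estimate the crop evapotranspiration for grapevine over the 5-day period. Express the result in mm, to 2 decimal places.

11.97 mm

ET₀ = 0.80 × 4.1 = 3.2800 mm/d
ETc = Kc × ET₀ = 0.73 × 3.2800 = 2.3944 mm/d
Over 5 days: 2.3944 × 5 = 11.972 mm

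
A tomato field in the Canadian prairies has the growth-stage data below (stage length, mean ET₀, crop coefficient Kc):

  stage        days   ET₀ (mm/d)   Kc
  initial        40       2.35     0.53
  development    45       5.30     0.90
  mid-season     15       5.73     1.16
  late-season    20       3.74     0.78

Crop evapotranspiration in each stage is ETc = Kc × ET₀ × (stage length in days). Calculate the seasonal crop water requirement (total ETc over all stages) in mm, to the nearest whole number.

423 mm

initial: 0.53 × 2.35 × 40 = 49.82 mm
development: 0.90 × 5.30 × 45 = 214.65 mm
mid-season: 1.16 × 5.73 × 15 = 99.70 mm
late-season: 0.78 × 3.74 × 20 = 58.34 mm
Seasonal total = 422.51 mm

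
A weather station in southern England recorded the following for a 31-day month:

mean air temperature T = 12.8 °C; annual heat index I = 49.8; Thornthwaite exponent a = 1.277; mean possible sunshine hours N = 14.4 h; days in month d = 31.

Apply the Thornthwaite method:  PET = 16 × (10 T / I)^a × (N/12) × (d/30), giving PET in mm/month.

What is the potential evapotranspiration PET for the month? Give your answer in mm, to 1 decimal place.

66.2 mm

10T/I = 10 × 12.8 / 49.8 = 2.5703
(10T/I)^a = 2.5703^1.277 = 3.3385
Uncorrected PET = 16 × 3.3385 = 53.416 mm
Correction = (N/12)(d/30) = (14.4/12)(31/30) = 1.2400
PET = 53.416 × 1.2400 = 66.236 mm/month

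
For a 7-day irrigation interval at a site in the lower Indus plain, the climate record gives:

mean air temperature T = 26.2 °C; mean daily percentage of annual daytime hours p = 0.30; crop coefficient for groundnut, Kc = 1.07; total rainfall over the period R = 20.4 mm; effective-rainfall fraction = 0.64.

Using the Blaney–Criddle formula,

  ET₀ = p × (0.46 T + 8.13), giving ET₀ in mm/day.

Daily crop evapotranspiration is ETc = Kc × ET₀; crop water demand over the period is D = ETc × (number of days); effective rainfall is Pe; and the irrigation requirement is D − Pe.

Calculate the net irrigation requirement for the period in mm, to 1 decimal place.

ET₀ = 0.30 × (0.46 × 26.2 + 8.13) = 0.30 × 20.182 = 6.0546 mm/d
ETc = Kc × ET₀ = 1.07 × 6.0546 = 6.4784 mm/d
Crop demand D = ETc × 7 d = 6.4784 × 7 = 45.349 mm
Pe = 0.64 × 20.4 = 13.056 mm
D − Pe = 45.349 − 13.056 = 32.293 mm

32.3 mm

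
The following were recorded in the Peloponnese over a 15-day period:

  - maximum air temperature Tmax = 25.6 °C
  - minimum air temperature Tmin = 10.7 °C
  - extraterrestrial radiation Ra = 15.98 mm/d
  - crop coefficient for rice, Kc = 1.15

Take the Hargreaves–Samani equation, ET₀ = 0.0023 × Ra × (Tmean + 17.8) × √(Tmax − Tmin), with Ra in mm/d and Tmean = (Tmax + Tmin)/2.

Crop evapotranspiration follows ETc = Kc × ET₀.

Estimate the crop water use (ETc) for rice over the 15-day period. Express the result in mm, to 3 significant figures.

Tmean = (25.6 + 10.7)/2 = 18.15 °C
ET₀ = 0.0023 × 15.98 × (18.15 + 17.8) × √14.9 = 0.0023 × 15.98 × 35.95 × 3.8601 = 5.1004 mm/d
ETc = Kc × ET₀ = 1.15 × 5.1004 = 5.8655 mm/d
Over 15 days: 5.8655 × 15 = 87.983 mm

88.0 mm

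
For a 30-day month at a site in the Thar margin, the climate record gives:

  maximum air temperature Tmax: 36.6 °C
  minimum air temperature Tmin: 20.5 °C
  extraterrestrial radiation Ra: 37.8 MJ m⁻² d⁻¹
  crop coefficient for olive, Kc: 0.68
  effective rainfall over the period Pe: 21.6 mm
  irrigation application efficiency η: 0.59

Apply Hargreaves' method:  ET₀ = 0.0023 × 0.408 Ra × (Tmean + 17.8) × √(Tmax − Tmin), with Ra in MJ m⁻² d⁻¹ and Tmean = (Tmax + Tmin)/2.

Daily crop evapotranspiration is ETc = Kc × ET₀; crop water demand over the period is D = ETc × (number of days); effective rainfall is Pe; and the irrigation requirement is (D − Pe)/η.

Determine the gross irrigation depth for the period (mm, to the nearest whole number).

191 mm

Tmean = (36.6 + 20.5)/2 = 28.55 °C
0.408 Ra = 0.408 × 37.8 = 15.4224 mm/d equivalent
ET₀ = 0.0023 × 15.4224 × (28.55 + 17.8) × √16.1 = 0.0023 × 15.4224 × 46.35 × 4.0125 = 6.5970 mm/d
ETc = Kc × ET₀ = 0.68 × 6.5970 = 4.4860 mm/d
Crop demand D = ETc × 30 d = 4.4860 × 30 = 134.580 mm
D − Pe = 134.580 − 21.6 = 112.980 mm
Gross irrigation = 112.980 / 0.59 = 191.492 mm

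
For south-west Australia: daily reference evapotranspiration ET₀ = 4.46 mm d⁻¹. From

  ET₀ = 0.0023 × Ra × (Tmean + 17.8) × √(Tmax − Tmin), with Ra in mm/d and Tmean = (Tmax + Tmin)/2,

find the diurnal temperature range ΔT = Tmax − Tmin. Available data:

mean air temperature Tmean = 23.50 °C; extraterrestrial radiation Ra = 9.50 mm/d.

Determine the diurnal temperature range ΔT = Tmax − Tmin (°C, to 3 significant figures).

24.4 °C

√ΔT = ET₀ / [0.0023 × Ra × (Tmean+17.8)] = 4.46 / (0.0023 × 9.50 × 41.30) = 4.9423
ΔT = 4.9423² = 24.426 °C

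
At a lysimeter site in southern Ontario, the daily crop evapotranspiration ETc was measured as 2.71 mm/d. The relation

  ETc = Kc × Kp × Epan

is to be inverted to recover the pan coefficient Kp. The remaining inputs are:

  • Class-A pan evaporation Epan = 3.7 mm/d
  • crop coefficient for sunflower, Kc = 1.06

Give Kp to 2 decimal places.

ETc = Kc × Kp × Epan  ⇒  Kp = ETc / (Kc × Epan)
Kp = 2.71 / (1.06 × 3.7) = 2.71 / 3.922 = 0.6910

0.69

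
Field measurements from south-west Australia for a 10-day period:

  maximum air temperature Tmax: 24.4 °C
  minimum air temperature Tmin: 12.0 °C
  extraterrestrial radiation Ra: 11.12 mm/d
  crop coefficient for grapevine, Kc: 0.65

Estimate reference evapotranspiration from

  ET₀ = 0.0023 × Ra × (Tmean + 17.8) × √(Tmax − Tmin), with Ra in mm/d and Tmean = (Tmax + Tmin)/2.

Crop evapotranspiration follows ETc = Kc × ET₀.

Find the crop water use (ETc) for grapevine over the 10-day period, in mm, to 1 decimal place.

Tmean = (24.4 + 12.0)/2 = 18.20 °C
ET₀ = 0.0023 × 11.12 × (18.20 + 17.8) × √12.4 = 0.0023 × 11.12 × 36.00 × 3.5214 = 3.2423 mm/d
ETc = Kc × ET₀ = 0.65 × 3.2423 = 2.1075 mm/d
Over 10 days: 2.1075 × 10 = 21.075 mm

21.1 mm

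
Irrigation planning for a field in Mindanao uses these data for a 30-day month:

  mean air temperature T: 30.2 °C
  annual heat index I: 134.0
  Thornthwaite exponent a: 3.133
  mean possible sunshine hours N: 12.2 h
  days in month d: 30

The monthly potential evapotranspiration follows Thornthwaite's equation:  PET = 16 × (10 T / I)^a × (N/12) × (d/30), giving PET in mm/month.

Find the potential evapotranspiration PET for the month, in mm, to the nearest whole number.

10T/I = 10 × 30.2 / 134.0 = 2.2537
(10T/I)^a = 2.2537^3.133 = 12.7533
Uncorrected PET = 16 × 12.7533 = 204.053 mm
Correction = (N/12)(d/30) = (12.2/12)(30/30) = 1.0167
PET = 204.053 × 1.0167 = 207.461 mm/month

207 mm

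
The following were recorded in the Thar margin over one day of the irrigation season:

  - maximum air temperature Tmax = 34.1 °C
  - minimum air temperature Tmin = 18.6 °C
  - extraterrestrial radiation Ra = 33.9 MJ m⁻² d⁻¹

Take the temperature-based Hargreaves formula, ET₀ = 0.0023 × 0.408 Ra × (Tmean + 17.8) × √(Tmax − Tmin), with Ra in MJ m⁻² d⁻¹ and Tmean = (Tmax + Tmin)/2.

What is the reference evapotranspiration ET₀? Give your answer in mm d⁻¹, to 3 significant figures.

5.53 mm d⁻¹

Tmean = (34.1 + 18.6)/2 = 26.35 °C
0.408 Ra = 0.408 × 33.9 = 13.8312 mm/d equivalent
ET₀ = 0.0023 × 13.8312 × (26.35 + 17.8) × √15.5 = 0.0023 × 13.8312 × 44.15 × 3.9370 = 5.5295 mm/d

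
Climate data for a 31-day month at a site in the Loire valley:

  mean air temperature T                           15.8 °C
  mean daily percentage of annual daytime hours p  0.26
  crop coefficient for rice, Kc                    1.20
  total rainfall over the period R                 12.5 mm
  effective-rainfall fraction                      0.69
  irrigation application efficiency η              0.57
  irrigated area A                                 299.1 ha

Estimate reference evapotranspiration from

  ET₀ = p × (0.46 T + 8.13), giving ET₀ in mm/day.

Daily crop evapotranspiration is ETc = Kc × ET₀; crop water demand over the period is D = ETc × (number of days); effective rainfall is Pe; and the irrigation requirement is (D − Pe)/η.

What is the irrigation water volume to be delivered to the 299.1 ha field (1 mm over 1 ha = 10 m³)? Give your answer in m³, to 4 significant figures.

ET₀ = 0.26 × (0.46 × 15.8 + 8.13) = 0.26 × 15.398 = 4.0035 mm/d
ETc = Kc × ET₀ = 1.20 × 4.0035 = 4.8042 mm/d
Crop demand D = ETc × 31 d = 4.8042 × 31 = 148.930 mm
Pe = 0.69 × 12.5 = 8.625 mm
D − Pe = 148.930 − 8.625 = 140.305 mm
Gross irrigation = 140.305 / 0.57 = 246.149 mm
Volume = 246.149 mm × 299.1 ha × 10 = 736231.7 m³

736200 m³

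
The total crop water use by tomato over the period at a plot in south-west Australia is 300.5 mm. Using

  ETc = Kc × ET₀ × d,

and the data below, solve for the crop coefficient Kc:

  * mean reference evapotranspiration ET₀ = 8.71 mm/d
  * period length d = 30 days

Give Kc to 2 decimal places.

ETc = Kc × ET₀ × d  ⇒  Kc = ETc / (ET₀ × d)
Kc = 300.5 / (8.71 × 30) = 300.5 / 261.30 = 1.1500

1.15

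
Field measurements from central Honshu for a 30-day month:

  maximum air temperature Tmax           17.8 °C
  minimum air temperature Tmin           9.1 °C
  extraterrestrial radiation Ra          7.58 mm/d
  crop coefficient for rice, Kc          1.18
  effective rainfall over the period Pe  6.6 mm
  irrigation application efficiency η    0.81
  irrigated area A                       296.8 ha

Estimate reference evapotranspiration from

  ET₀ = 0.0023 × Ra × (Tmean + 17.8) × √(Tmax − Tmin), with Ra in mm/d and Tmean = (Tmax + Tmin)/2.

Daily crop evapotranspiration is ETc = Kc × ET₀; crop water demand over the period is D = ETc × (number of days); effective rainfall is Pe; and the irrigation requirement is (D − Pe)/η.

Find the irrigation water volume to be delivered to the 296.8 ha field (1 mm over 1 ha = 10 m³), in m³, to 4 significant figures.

184300 m³

Tmean = (17.8 + 9.1)/2 = 13.45 °C
ET₀ = 0.0023 × 7.58 × (13.45 + 17.8) × √8.7 = 0.0023 × 7.58 × 31.25 × 2.9496 = 1.6070 mm/d
ETc = Kc × ET₀ = 1.18 × 1.6070 = 1.8963 mm/d
Crop demand D = ETc × 30 d = 1.8963 × 30 = 56.889 mm
D − Pe = 56.889 − 6.6 = 50.289 mm
Gross irrigation = 50.289 / 0.81 = 62.085 mm
Volume = 62.085 mm × 296.8 ha × 10 = 184268.3 m³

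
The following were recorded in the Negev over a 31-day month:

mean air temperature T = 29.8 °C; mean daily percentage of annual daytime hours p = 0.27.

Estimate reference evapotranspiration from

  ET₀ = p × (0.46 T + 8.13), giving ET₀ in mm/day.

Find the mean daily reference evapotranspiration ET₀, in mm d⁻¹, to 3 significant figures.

5.90 mm d⁻¹

ET₀ = 0.27 × (0.46 × 29.8 + 8.13) = 0.27 × 21.838 = 5.8963 mm/d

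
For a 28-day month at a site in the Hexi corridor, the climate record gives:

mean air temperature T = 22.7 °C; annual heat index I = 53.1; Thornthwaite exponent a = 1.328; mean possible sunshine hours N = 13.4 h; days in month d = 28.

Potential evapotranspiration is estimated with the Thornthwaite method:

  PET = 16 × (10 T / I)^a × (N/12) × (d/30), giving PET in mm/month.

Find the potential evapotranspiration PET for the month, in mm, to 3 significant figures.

10T/I = 10 × 22.7 / 53.1 = 4.2750
(10T/I)^a = 4.2750^1.328 = 6.8847
Uncorrected PET = 16 × 6.8847 = 110.155 mm
Correction = (N/12)(d/30) = (13.4/12)(28/30) = 1.0422
PET = 110.155 × 1.0422 = 114.804 mm/month

115 mm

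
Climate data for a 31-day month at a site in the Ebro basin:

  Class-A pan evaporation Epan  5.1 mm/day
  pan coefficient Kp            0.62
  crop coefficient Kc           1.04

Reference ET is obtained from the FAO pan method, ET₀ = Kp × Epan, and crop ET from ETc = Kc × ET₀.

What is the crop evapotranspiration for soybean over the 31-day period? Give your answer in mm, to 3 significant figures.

ET₀ = 0.62 × 5.1 = 3.1620 mm/d
ETc = Kc × ET₀ = 1.04 × 3.1620 = 3.2885 mm/d
Over 31 days: 3.2885 × 31 = 101.944 mm

102 mm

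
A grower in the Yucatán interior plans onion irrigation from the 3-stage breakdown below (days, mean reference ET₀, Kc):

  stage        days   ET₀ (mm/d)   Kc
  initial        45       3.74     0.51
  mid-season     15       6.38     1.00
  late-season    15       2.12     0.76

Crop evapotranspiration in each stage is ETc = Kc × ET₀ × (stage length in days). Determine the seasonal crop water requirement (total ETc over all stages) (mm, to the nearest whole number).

initial: 0.51 × 3.74 × 45 = 85.83 mm
mid-season: 1.00 × 6.38 × 15 = 95.70 mm
late-season: 0.76 × 2.12 × 15 = 24.17 mm
Seasonal total = 205.70 mm

206 mm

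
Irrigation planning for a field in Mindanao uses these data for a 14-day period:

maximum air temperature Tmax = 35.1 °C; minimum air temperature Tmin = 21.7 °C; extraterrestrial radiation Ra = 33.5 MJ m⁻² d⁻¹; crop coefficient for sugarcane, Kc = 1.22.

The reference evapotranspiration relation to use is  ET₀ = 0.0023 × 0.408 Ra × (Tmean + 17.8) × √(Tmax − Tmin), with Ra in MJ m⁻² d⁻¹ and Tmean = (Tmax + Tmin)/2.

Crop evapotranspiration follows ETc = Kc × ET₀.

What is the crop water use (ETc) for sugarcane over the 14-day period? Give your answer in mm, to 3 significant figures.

Tmean = (35.1 + 21.7)/2 = 28.40 °C
0.408 Ra = 0.408 × 33.5 = 13.6680 mm/d equivalent
ET₀ = 0.0023 × 13.6680 × (28.40 + 17.8) × √13.4 = 0.0023 × 13.6680 × 46.20 × 3.6606 = 5.3165 mm/d
ETc = Kc × ET₀ = 1.22 × 5.3165 = 6.4861 mm/d
Over 14 days: 6.4861 × 14 = 90.805 mm

90.8 mm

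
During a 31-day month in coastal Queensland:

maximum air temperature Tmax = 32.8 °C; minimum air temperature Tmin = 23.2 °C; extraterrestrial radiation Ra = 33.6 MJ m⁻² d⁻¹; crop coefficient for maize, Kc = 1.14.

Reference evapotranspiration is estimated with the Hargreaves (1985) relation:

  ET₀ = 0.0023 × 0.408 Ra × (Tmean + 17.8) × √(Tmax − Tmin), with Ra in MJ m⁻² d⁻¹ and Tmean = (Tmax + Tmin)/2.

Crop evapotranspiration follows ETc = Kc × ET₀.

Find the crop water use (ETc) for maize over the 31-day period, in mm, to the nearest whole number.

Tmean = (32.8 + 23.2)/2 = 28.00 °C
0.408 Ra = 0.408 × 33.6 = 13.7088 mm/d equivalent
ET₀ = 0.0023 × 13.7088 × (28.00 + 17.8) × √9.6 = 0.0023 × 13.7088 × 45.80 × 3.0984 = 4.4744 mm/d
ETc = Kc × ET₀ = 1.14 × 4.4744 = 5.1008 mm/d
Over 31 days: 5.1008 × 31 = 158.125 mm

158 mm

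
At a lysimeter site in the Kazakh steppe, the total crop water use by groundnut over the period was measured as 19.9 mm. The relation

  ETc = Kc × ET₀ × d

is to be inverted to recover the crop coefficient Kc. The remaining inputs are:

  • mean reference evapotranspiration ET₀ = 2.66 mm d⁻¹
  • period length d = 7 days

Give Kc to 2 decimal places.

1.07

ETc = Kc × ET₀ × d  ⇒  Kc = ETc / (ET₀ × d)
Kc = 19.9 / (2.66 × 7) = 19.9 / 18.62 = 1.0687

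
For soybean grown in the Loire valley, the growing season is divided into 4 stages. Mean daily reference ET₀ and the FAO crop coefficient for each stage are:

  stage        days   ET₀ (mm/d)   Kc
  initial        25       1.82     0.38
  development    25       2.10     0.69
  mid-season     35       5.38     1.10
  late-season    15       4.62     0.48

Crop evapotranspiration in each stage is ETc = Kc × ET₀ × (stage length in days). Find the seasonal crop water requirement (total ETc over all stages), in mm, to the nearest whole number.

initial: 0.38 × 1.82 × 25 = 17.29 mm
development: 0.69 × 2.10 × 25 = 36.23 mm
mid-season: 1.10 × 5.38 × 35 = 207.13 mm
late-season: 0.48 × 4.62 × 15 = 33.26 mm
Seasonal total = 293.91 mm

294 mm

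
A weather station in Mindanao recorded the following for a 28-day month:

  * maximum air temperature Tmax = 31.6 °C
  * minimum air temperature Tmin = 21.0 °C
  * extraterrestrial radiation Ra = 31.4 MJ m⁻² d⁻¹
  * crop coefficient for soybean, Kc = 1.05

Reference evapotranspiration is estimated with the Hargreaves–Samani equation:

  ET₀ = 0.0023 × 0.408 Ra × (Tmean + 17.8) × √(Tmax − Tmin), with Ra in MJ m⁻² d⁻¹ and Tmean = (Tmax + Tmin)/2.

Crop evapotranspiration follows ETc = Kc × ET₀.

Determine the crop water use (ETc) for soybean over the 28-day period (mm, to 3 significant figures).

Tmean = (31.6 + 21.0)/2 = 26.30 °C
0.408 Ra = 0.408 × 31.4 = 12.8112 mm/d equivalent
ET₀ = 0.0023 × 12.8112 × (26.30 + 17.8) × √10.6 = 0.0023 × 12.8112 × 44.10 × 3.2558 = 4.2307 mm/d
ETc = Kc × ET₀ = 1.05 × 4.2307 = 4.4422 mm/d
Over 28 days: 4.4422 × 28 = 124.382 mm

124 mm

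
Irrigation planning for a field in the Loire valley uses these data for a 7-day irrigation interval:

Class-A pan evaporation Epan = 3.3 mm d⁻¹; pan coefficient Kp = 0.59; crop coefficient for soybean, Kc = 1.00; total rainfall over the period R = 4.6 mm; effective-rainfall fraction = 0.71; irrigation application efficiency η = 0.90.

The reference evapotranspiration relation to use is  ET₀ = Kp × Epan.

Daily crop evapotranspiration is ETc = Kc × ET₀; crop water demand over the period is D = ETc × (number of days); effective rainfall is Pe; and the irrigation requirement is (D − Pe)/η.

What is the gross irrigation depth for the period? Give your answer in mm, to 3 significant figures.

ET₀ = 0.59 × 3.3 = 1.9470 mm/d
ETc = Kc × ET₀ = 1.00 × 1.9470 = 1.9470 mm/d
Crop demand D = ETc × 7 d = 1.9470 × 7 = 13.629 mm
Pe = 0.71 × 4.6 = 3.266 mm
D − Pe = 13.629 − 3.266 = 10.363 mm
Gross irrigation = 10.363 / 0.90 = 11.514 mm

11.5 mm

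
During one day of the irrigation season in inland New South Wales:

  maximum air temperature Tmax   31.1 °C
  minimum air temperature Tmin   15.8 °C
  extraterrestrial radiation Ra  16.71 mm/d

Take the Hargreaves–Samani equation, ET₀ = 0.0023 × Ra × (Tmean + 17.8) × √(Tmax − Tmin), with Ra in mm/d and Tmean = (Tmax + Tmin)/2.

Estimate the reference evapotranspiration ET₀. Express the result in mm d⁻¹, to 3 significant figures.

6.20 mm d⁻¹

Tmean = (31.1 + 15.8)/2 = 23.45 °C
ET₀ = 0.0023 × 16.71 × (23.45 + 17.8) × √15.3 = 0.0023 × 16.71 × 41.25 × 3.9115 = 6.2011 mm/d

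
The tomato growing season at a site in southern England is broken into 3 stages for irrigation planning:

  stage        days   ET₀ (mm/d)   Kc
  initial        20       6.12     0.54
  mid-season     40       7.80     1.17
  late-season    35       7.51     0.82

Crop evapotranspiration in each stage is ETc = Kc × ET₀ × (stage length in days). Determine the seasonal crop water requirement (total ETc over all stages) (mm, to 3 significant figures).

initial: 0.54 × 6.12 × 20 = 66.10 mm
mid-season: 1.17 × 7.80 × 40 = 365.04 mm
late-season: 0.82 × 7.51 × 35 = 215.54 mm
Seasonal total = 646.68 mm

647 mm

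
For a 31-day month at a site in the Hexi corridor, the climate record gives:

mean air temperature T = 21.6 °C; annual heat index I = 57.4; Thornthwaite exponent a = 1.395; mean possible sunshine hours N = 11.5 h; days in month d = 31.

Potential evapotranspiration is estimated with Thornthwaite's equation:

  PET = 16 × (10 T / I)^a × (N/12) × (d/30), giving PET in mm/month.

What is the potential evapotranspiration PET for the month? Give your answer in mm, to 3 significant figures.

101 mm

10T/I = 10 × 21.6 / 57.4 = 3.7631
(10T/I)^a = 3.7631^1.395 = 6.3516
Uncorrected PET = 16 × 6.3516 = 101.626 mm
Correction = (N/12)(d/30) = (11.5/12)(31/30) = 0.9903
PET = 101.626 × 0.9903 = 100.640 mm/month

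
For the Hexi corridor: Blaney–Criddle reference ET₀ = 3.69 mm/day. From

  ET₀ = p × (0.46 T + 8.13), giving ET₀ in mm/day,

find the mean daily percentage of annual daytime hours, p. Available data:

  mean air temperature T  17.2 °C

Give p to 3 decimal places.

p = ET₀ / (0.46 T + 8.13) = 3.69 / (0.46 × 17.2 + 8.13) = 3.69 / 16.042 = 0.2300

0.230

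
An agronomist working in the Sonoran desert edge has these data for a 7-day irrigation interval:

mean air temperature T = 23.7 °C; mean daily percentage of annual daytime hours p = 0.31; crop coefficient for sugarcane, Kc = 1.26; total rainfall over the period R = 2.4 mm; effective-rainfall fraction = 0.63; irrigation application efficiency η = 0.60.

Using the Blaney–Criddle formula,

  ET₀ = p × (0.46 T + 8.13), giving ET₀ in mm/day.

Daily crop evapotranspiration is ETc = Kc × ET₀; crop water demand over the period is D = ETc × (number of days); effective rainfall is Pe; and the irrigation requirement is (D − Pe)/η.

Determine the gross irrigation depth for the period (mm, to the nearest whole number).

84 mm

ET₀ = 0.31 × (0.46 × 23.7 + 8.13) = 0.31 × 19.032 = 5.8999 mm/d
ETc = Kc × ET₀ = 1.26 × 5.8999 = 7.4339 mm/d
Crop demand D = ETc × 7 d = 7.4339 × 7 = 52.037 mm
Pe = 0.63 × 2.4 = 1.512 mm
D − Pe = 52.037 − 1.512 = 50.525 mm
Gross irrigation = 50.525 / 0.60 = 84.208 mm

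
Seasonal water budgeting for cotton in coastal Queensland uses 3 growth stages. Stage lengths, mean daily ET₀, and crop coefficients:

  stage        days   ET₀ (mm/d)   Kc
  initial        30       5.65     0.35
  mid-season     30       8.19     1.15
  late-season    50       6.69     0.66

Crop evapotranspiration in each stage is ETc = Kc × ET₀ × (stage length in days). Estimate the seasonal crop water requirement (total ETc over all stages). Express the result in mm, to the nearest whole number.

563 mm

initial: 0.35 × 5.65 × 30 = 59.33 mm
mid-season: 1.15 × 8.19 × 30 = 282.56 mm
late-season: 0.66 × 6.69 × 50 = 220.77 mm
Seasonal total = 562.66 mm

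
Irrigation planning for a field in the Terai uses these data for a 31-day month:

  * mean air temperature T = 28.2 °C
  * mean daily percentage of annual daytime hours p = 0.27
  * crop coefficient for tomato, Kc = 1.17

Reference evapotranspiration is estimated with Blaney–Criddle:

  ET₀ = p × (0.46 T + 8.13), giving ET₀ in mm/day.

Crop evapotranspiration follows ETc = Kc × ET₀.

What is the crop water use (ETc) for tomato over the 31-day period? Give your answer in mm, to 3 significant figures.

ET₀ = 0.27 × (0.46 × 28.2 + 8.13) = 0.27 × 21.102 = 5.6975 mm/d
ETc = Kc × ET₀ = 1.17 × 5.6975 = 6.6661 mm/d
Over 31 days: 6.6661 × 31 = 206.649 mm

207 mm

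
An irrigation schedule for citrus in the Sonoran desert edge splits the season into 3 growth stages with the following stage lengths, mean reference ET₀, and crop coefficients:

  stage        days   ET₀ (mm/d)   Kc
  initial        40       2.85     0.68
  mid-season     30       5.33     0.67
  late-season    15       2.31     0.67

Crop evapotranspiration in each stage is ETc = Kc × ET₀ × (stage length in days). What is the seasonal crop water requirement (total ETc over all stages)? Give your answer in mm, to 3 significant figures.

initial: 0.68 × 2.85 × 40 = 77.52 mm
mid-season: 0.67 × 5.33 × 30 = 107.13 mm
late-season: 0.67 × 2.31 × 15 = 23.22 mm
Seasonal total = 207.87 mm

208 mm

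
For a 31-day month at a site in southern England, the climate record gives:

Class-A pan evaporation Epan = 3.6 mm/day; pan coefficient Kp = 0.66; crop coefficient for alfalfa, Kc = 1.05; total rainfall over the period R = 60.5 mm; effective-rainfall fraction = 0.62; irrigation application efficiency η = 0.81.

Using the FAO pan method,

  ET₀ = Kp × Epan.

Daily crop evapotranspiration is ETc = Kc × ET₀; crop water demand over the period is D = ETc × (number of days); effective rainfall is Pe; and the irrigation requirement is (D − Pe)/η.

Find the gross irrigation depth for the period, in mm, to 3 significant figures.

49.2 mm

ET₀ = 0.66 × 3.6 = 2.3760 mm/d
ETc = Kc × ET₀ = 1.05 × 2.3760 = 2.4948 mm/d
Crop demand D = ETc × 31 d = 2.4948 × 31 = 77.339 mm
Pe = 0.62 × 60.5 = 37.510 mm
D − Pe = 77.339 − 37.510 = 39.829 mm
Gross irrigation = 39.829 / 0.81 = 49.172 mm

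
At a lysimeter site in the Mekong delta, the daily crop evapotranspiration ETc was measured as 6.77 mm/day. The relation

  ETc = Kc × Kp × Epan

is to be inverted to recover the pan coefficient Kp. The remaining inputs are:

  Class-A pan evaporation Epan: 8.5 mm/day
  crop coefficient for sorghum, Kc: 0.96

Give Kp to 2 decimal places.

0.83

ETc = Kc × Kp × Epan  ⇒  Kp = ETc / (Kc × Epan)
Kp = 6.77 / (0.96 × 8.5) = 6.77 / 8.160 = 0.8297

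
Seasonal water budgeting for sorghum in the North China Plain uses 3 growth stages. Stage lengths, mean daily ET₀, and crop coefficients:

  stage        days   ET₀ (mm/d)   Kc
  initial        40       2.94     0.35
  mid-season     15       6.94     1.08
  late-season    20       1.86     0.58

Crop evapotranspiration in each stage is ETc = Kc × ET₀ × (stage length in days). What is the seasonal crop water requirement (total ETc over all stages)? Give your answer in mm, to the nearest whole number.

175 mm

initial: 0.35 × 2.94 × 40 = 41.16 mm
mid-season: 1.08 × 6.94 × 15 = 112.43 mm
late-season: 0.58 × 1.86 × 20 = 21.58 mm
Seasonal total = 175.17 mm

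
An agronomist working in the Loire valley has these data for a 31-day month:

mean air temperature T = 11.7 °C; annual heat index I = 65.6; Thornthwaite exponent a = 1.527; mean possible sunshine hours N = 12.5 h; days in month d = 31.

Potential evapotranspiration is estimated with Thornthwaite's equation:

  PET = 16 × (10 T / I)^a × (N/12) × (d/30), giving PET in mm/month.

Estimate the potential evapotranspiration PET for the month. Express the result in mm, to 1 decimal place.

10T/I = 10 × 11.7 / 65.6 = 1.7835
(10T/I)^a = 1.7835^1.527 = 2.4193
Uncorrected PET = 16 × 2.4193 = 38.709 mm
Correction = (N/12)(d/30) = (12.5/12)(31/30) = 1.0764
PET = 38.709 × 1.0764 = 41.666 mm/month

41.7 mm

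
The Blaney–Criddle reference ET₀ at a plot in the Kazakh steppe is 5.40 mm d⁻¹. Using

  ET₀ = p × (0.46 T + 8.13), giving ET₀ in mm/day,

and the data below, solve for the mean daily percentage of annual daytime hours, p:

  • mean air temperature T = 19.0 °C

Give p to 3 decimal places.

p = ET₀ / (0.46 T + 8.13) = 5.40 / (0.46 × 19.0 + 8.13) = 5.40 / 16.870 = 0.3201

0.320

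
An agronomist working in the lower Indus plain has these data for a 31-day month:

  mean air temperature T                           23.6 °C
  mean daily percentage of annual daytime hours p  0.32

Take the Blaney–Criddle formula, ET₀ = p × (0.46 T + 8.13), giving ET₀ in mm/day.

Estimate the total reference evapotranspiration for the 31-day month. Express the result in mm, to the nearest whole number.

ET₀ = 0.32 × (0.46 × 23.6 + 8.13) = 0.32 × 18.986 = 6.0755 mm/d
Monthly total = 6.0755 × 31 = 188.341 mm

188 mm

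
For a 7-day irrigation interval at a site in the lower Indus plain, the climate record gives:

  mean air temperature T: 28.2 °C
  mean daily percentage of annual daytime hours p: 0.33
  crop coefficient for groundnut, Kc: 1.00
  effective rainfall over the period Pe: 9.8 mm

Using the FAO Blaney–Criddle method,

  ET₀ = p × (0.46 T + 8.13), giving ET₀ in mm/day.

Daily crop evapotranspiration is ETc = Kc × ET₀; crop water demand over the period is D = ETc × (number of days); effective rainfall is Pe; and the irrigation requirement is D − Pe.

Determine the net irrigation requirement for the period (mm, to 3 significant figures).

ET₀ = 0.33 × (0.46 × 28.2 + 8.13) = 0.33 × 21.102 = 6.9637 mm/d
ETc = Kc × ET₀ = 1.00 × 6.9637 = 6.9637 mm/d
Crop demand D = ETc × 7 d = 6.9637 × 7 = 48.746 mm
D − Pe = 48.746 − 9.8 = 38.946 mm

38.9 mm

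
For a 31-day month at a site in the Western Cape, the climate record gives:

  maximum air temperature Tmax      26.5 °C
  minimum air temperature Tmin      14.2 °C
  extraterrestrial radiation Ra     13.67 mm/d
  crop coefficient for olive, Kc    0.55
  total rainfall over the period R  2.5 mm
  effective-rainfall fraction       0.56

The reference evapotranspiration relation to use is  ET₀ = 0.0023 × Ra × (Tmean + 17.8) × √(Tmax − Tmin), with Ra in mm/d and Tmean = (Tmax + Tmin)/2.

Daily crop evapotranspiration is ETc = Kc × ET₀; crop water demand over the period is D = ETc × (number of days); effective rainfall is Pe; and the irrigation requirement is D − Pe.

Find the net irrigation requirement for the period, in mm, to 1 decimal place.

Tmean = (26.5 + 14.2)/2 = 20.35 °C
ET₀ = 0.0023 × 13.67 × (20.35 + 17.8) × √12.3 = 0.0023 × 13.67 × 38.15 × 3.5071 = 4.2067 mm/d
ETc = Kc × ET₀ = 0.55 × 4.2067 = 2.3137 mm/d
Crop demand D = ETc × 31 d = 2.3137 × 31 = 71.725 mm
Pe = 0.56 × 2.5 = 1.400 mm
D − Pe = 71.725 − 1.400 = 70.325 mm

70.3 mm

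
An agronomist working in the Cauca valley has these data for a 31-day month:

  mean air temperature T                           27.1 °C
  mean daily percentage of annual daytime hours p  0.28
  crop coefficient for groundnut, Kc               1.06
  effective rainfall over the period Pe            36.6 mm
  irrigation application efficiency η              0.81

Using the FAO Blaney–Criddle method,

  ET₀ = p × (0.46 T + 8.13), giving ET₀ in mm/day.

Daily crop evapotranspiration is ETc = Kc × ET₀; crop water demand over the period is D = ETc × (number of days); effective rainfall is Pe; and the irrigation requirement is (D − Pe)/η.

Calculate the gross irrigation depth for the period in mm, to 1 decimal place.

ET₀ = 0.28 × (0.46 × 27.1 + 8.13) = 0.28 × 20.596 = 5.7669 mm/d
ETc = Kc × ET₀ = 1.06 × 5.7669 = 6.1129 mm/d
Crop demand D = ETc × 31 d = 6.1129 × 31 = 189.500 mm
D − Pe = 189.500 − 36.6 = 152.900 mm
Gross irrigation = 152.900 / 0.81 = 188.765 mm

188.8 mm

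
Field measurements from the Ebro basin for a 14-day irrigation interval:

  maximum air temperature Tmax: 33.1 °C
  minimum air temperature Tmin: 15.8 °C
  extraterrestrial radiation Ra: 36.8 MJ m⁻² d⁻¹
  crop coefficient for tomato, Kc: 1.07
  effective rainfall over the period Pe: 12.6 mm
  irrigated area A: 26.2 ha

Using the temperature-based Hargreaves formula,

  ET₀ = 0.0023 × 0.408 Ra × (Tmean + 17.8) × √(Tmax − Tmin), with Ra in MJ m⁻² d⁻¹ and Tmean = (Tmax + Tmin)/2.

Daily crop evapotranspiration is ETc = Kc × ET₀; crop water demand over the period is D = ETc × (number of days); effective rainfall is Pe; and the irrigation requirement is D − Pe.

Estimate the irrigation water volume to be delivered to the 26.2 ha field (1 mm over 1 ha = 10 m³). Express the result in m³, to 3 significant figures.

20500 m³

Tmean = (33.1 + 15.8)/2 = 24.45 °C
0.408 Ra = 0.408 × 36.8 = 15.0144 mm/d equivalent
ET₀ = 0.0023 × 15.0144 × (24.45 + 17.8) × √17.3 = 0.0023 × 15.0144 × 42.25 × 4.1593 = 6.0685 mm/d
ETc = Kc × ET₀ = 1.07 × 6.0685 = 6.4933 mm/d
Crop demand D = ETc × 14 d = 6.4933 × 14 = 90.906 mm
D − Pe = 90.906 − 12.6 = 78.306 mm
Volume = 78.306 mm × 26.2 ha × 10 = 20516.2 m³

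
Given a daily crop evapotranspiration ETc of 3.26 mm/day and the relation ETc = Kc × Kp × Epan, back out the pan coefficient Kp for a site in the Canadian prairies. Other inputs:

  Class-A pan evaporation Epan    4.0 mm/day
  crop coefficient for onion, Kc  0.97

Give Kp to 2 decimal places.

0.84

ETc = Kc × Kp × Epan  ⇒  Kp = ETc / (Kc × Epan)
Kp = 3.26 / (0.97 × 4.0) = 3.26 / 3.880 = 0.8402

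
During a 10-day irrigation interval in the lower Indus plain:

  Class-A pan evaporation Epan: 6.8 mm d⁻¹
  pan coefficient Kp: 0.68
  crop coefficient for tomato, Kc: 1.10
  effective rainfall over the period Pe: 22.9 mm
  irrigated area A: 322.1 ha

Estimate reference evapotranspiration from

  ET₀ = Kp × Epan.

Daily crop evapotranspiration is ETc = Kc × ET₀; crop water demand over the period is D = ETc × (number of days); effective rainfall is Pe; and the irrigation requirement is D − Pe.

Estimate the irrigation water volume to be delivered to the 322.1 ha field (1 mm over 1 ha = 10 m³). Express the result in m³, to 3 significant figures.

ET₀ = 0.68 × 6.8 = 4.6240 mm/d
ETc = Kc × ET₀ = 1.10 × 4.6240 = 5.0864 mm/d
Crop demand D = ETc × 10 d = 5.0864 × 10 = 50.864 mm
D − Pe = 50.864 − 22.9 = 27.964 mm
Volume = 27.964 mm × 322.1 ha × 10 = 90072.0 m³

90100 m³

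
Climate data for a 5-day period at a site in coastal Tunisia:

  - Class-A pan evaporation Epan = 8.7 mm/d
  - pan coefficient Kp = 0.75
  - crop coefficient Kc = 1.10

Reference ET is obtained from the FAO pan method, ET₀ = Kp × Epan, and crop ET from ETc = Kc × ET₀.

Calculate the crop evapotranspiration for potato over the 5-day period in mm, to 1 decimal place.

ET₀ = 0.75 × 8.7 = 6.5250 mm/d
ETc = Kc × ET₀ = 1.10 × 6.5250 = 7.1775 mm/d
Over 5 days: 7.1775 × 5 = 35.888 mm

35.9 mm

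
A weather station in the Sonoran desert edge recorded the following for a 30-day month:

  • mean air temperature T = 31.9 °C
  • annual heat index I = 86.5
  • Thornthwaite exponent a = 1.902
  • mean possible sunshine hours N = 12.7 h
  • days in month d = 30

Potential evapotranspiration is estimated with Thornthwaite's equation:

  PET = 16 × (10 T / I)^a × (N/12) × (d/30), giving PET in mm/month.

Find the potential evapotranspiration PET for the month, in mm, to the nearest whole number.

10T/I = 10 × 31.9 / 86.5 = 3.6879
(10T/I)^a = 3.6879^1.902 = 11.9678
Uncorrected PET = 16 × 11.9678 = 191.485 mm
Correction = (N/12)(d/30) = (12.7/12)(30/30) = 1.0583
PET = 191.485 × 1.0583 = 202.649 mm/month

203 mm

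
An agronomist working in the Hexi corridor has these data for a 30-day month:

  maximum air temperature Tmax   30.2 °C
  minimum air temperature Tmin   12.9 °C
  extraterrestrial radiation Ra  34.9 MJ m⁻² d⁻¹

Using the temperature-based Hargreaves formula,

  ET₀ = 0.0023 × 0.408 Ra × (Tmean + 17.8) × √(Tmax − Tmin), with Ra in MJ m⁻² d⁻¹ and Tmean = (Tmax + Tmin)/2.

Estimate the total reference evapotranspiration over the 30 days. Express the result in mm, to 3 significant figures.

Tmean = (30.2 + 12.9)/2 = 21.55 °C
0.408 Ra = 0.408 × 34.9 = 14.2392 mm/d equivalent
ET₀ = 0.0023 × 14.2392 × (21.55 + 17.8) × √17.3 = 0.0023 × 14.2392 × 39.35 × 4.1593 = 5.3602 mm/d
Over 30 days: 5.3602 × 30 = 160.806 mm

161 mm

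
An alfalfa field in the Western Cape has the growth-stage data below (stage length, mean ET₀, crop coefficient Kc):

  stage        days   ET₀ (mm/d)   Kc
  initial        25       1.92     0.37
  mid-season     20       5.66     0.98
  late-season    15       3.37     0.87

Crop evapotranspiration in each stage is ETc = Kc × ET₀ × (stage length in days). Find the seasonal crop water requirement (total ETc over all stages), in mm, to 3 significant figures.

173 mm

initial: 0.37 × 1.92 × 25 = 17.76 mm
mid-season: 0.98 × 5.66 × 20 = 110.94 mm
late-season: 0.87 × 3.37 × 15 = 43.98 mm
Seasonal total = 172.68 mm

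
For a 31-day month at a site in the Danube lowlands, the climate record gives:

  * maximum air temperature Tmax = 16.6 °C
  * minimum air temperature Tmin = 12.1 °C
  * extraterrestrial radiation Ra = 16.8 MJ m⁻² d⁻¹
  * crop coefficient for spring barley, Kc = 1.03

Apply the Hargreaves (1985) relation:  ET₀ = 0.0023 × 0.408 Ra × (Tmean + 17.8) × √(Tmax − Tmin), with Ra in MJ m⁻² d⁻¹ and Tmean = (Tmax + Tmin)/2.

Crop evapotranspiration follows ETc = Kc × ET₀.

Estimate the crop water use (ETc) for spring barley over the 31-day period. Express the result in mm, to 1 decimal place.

Tmean = (16.6 + 12.1)/2 = 14.35 °C
0.408 Ra = 0.408 × 16.8 = 6.8544 mm/d equivalent
ET₀ = 0.0023 × 6.8544 × (14.35 + 17.8) × √4.5 = 0.0023 × 6.8544 × 32.15 × 2.1213 = 1.0752 mm/d
ETc = Kc × ET₀ = 1.03 × 1.0752 = 1.1075 mm/d
Over 31 days: 1.1075 × 31 = 34.333 mm

34.3 mm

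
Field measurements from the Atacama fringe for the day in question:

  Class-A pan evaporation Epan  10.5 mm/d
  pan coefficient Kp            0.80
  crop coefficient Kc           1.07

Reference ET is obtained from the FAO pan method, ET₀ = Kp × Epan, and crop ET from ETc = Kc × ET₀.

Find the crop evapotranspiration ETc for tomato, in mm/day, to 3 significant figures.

ET₀ = 0.80 × 10.5 = 8.4000 mm/d
ETc = Kc × ET₀ = 1.07 × 8.4000 = 8.9880 mm/d

8.99 mm/day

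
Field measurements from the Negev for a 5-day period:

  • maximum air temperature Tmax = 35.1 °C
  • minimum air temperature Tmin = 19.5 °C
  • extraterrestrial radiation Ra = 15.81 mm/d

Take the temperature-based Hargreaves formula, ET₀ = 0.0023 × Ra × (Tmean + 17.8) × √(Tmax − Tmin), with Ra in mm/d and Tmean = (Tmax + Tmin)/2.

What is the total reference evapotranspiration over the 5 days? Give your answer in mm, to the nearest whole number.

32 mm

Tmean = (35.1 + 19.5)/2 = 27.30 °C
ET₀ = 0.0023 × 15.81 × (27.30 + 17.8) × √15.6 = 0.0023 × 15.81 × 45.10 × 3.9497 = 6.4774 mm/d
Over 5 days: 6.4774 × 5 = 32.387 mm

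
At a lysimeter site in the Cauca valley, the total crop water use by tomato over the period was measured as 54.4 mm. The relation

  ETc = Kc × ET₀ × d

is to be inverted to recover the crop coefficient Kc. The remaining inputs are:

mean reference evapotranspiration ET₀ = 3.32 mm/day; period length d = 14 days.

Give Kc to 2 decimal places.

ETc = Kc × ET₀ × d  ⇒  Kc = ETc / (ET₀ × d)
Kc = 54.4 / (3.32 × 14) = 54.4 / 46.48 = 1.1704

1.17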